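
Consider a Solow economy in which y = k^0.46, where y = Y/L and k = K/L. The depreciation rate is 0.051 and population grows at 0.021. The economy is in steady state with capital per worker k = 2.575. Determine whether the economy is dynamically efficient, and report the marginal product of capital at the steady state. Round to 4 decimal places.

dynamically efficient; MPK ≈ 0.2760

Break-even investment rate: n + δ = 0.021 + 0.051 = 0.072.
MPK = 0.46·k^(0.46−1) = 0.46·2.575^(-0.54) ≈ 0.2760.
MPK > 0.072, so the economy is dynamically efficient (under-saving).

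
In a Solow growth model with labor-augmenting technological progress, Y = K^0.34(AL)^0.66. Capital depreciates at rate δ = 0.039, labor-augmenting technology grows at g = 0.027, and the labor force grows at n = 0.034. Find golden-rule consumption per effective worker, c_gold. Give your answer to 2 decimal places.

c_gold ≈ 1.24

n + g + δ = 0.034 + 0.027 + 0.039 = 0.1.
At the golden rule the marginal product of capital equals n+g+δ: 0.34·k^(0.34−1) = 0.1. Solving, k_gold = (0.34/0.1)^(1/0.66) ≈ 6.3866.
y_gold = 6.3866^0.34 ≈ 1.8784.
c_gold = y_gold − (n+g+δ)·k_gold = 1.8784 − 0.1·6.3866 ≈ 1.2398.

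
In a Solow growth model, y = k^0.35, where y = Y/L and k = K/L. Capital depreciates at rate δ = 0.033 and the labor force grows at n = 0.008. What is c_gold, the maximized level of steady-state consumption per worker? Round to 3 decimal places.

c_gold ≈ 2.062

n + δ = 0.008 + 0.033 = 0.041.
Golden rule sets MPK = n+δ: 0.35·k^(0.35−1) = 0.041, so k_gold = (0.35/0.041)^(1/0.65) ≈ 27.0860.
y_gold = 27.0860^0.35 ≈ 3.1729.
c_gold = y_gold − (n+δ)·k_gold = 3.1729 − 0.041·27.0860 ≈ 2.0624.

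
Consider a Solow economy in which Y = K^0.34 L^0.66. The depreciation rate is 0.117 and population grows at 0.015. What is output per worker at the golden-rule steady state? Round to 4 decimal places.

Capital per worker breaks even when investment replaces (n + δ)·k; here n + δ = 0.132.
Maximizing c = f(k) − (n+δ)·k gives f'(k) = n+δ, i.e. 0.34·k^(0.34−1) = 0.132, so k_gold = (0.34/0.132)^(1/0.66) ≈ 4.1936.
Output: y_gold = k_gold^0.34 = 4.1936^0.34 ≈ 1.6281.

y_gold ≈ 1.6281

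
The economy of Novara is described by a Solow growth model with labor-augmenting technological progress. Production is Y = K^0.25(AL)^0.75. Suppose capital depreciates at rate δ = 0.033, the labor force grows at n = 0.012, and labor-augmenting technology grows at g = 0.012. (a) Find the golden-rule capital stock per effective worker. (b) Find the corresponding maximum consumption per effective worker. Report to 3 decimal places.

(a) k_gold ≈ 7.179; (b) c_gold ≈ 1.228

n + g + δ = 0.012 + 0.012 + 0.033 = 0.057.
Setting f'(k) = n+g+δ gives 0.25·k^(0.25−1) = 0.057, hence k_gold = (0.25/0.057)^(1/0.75) ≈ 7.1794.
y_gold = 7.1794^0.25 ≈ 1.6369; c_gold = y_gold − 0.057·k_gold ≈ 1.2277.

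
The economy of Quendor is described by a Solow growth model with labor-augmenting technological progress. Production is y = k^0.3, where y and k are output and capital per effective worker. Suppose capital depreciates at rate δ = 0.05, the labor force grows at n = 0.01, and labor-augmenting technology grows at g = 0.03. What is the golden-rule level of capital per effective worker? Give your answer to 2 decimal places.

The effective depreciation rate is n + g + δ = 0.01 + 0.03 + 0.05 = 0.09.
Golden rule sets MPK = n+g+δ: 0.3·k^(0.3−1) = 0.09, so k_gold = (0.3/0.09)^(1/0.7) ≈ 5.5843.

k_gold ≈ 5.58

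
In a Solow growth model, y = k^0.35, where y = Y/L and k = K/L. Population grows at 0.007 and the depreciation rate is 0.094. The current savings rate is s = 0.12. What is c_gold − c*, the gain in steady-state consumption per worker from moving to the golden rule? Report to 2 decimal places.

Capital per worker breaks even when investment replaces (n + δ)·k; here n + δ = 0.101.
Current steady state (s = 0.12): k* = (0.12/0.101)^(1/0.65) ≈ 1.3037, y* = 1.3037^0.35 ≈ 1.0973, c* = (1−0.12)·1.0973 ≈ 0.9656.
Golden rule sets MPK = n+δ: 0.35·k^(0.35−1) = 0.101, so k_gold = (0.35/0.101)^(1/0.65) ≈ 6.7667.
y_gold = 6.7667^0.35 ≈ 1.9527, c_gold = y_gold − 0.101·k_gold ≈ 1.2692.
Gain: Δc = 1.2692 − 0.9656 ≈ 0.3037.

Δc ≈ 0.30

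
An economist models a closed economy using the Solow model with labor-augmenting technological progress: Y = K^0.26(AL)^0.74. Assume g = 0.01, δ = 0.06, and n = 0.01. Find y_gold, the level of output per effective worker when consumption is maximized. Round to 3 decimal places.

Break-even investment rate: n + g + δ = 0.01 + 0.01 + 0.06 = 0.08.
Setting f'(k) = n+g+δ gives 0.26·k^(0.26−1) = 0.08, hence k_gold = (0.26/0.08)^(1/0.74) ≈ 4.9174.
Output: y_gold = k_gold^0.26 = 4.9174^0.26 ≈ 1.5130.

y_gold ≈ 1.513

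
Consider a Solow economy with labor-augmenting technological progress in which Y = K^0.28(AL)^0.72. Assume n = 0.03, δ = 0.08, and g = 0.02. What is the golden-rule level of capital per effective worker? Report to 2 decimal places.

k_gold ≈ 2.90

n + g + δ = 0.03 + 0.02 + 0.08 = 0.13.
At the golden rule the marginal product of capital equals n+g+δ: 0.28·k^(0.28−1) = 0.13. Solving, k_gold = (0.28/0.13)^(1/0.72) ≈ 2.9027.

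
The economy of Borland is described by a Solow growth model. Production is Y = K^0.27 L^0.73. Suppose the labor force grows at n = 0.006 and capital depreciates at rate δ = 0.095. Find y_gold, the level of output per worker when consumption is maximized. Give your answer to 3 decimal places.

The effective depreciation rate is n + δ = 0.006 + 0.095 = 0.101.
Golden rule sets MPK = n+δ: 0.27·k^(0.27−1) = 0.101, so k_gold = (0.27/0.101)^(1/0.73) ≈ 3.8458.
Output: y_gold = k_gold^0.27 = 3.8458^0.27 ≈ 1.4386.

y_gold ≈ 1.439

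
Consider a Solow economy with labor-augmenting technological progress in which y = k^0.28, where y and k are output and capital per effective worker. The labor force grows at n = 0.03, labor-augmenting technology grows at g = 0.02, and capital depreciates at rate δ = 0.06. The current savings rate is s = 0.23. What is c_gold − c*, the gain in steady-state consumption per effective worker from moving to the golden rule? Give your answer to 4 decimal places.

Δc ≈ 0.0096

Break-even investment rate: n + g + δ = 0.03 + 0.02 + 0.06 = 0.11.
Current steady state (s = 0.23): k* = (0.23/0.11)^(1/0.72) ≈ 2.7855, y* = 2.7855^0.28 ≈ 1.3322, c* = (1−0.23)·1.3322 ≈ 1.0258.
Golden rule sets MPK = n+g+δ: 0.28·k^(0.28−1) = 0.11, so k_gold = (0.28/0.11)^(1/0.72) ≈ 3.6607.
y_gold = 3.6607^0.28 ≈ 1.4381, c_gold = y_gold − 0.11·k_gold ≈ 1.0355.
Gain: Δc = 1.0355 − 1.0258 ≈ 0.0096.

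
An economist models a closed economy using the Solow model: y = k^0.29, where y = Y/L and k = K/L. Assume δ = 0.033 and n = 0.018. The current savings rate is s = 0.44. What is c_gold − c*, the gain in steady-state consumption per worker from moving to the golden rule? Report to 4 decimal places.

Capital per worker breaks even when investment replaces (n + δ)·k; here n + δ = 0.051.
Current steady state (s = 0.44): k* = (0.44/0.051)^(1/0.71) ≈ 20.8039, y* = 20.8039^0.29 ≈ 2.4114, c* = (1−0.44)·2.4114 ≈ 1.3504.
Setting f'(k) = n+δ gives 0.29·k^(0.29−1) = 0.051, hence k_gold = (0.29/0.051)^(1/0.71) ≈ 11.5648.
y_gold = 11.5648^0.29 ≈ 2.0338, c_gold = y_gold − 0.051·k_gold ≈ 1.4440.
Gain: Δc = 1.4440 − 1.3504 ≈ 0.0936.

Δc ≈ 0.0936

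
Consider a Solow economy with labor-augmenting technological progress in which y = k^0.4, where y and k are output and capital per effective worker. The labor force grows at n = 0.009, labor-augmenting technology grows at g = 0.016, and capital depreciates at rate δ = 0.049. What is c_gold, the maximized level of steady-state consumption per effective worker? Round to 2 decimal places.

c_gold ≈ 1.85

Break-even investment rate: n + g + δ = 0.009 + 0.016 + 0.049 = 0.074.
At the golden rule the marginal product of capital equals n+g+δ: 0.4·k^(0.4−1) = 0.074. Solving, k_gold = (0.4/0.074)^(1/0.6) ≈ 16.6487.
y_gold = 16.6487^0.4 ≈ 3.0800.
c_gold = y_gold − (n+g+δ)·k_gold = 3.0800 − 0.074·16.6487 ≈ 1.8480.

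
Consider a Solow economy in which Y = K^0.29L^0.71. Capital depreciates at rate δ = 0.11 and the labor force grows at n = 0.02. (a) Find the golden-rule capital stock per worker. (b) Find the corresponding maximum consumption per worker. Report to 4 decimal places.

The effective depreciation rate is n + δ = 0.02 + 0.11 = 0.13.
Golden rule sets MPK = n+δ: 0.29·k^(0.29−1) = 0.13, so k_gold = (0.29/0.13)^(1/0.71) ≈ 3.0959.
y_gold = 3.0959^0.29 ≈ 1.3878; c_gold = y_gold − 0.13·k_gold ≈ 0.9853.

(a) k_gold ≈ 3.0959; (b) c_gold ≈ 0.9853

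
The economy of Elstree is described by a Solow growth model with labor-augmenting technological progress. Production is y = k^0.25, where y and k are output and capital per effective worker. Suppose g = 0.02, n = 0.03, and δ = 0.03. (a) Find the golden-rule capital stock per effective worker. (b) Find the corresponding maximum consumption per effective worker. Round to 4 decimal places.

(a) k_gold ≈ 4.5688; (b) c_gold ≈ 1.0965

n + g + δ = 0.03 + 0.02 + 0.03 = 0.08.
At the golden rule the marginal product of capital equals n+g+δ: 0.25·k^(0.25−1) = 0.08. Solving, k_gold = (0.25/0.08)^(1/0.75) ≈ 4.5688.
y_gold = 4.5688^0.25 ≈ 1.4620; c_gold = y_gold − 0.08·k_gold ≈ 1.0965.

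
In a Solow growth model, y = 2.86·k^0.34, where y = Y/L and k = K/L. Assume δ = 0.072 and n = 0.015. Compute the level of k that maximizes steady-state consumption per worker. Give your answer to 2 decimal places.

n + δ = 0.015 + 0.072 = 0.087.
Golden rule sets MPK = n+δ: 0.34·2.86·k^(0.34−1) = 0.087, so k_gold = (0.34·2.86/0.087)^(1/0.66) ≈ 38.7590.

k_gold ≈ 38.76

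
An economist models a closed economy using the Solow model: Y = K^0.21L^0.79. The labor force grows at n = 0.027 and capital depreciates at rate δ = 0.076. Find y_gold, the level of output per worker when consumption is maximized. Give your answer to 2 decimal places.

n + δ = 0.027 + 0.076 = 0.103.
At the golden rule the marginal product of capital equals n+δ: 0.21·k^(0.21−1) = 0.103. Solving, k_gold = (0.21/0.103)^(1/0.79) ≈ 2.4639.
Output: y_gold = k_gold^0.21 = 2.4639^0.21 ≈ 1.2085.

y_gold ≈ 1.21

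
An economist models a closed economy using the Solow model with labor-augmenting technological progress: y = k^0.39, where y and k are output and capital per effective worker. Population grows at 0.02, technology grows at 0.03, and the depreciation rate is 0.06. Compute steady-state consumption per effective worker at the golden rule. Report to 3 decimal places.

Break-even investment rate: n + g + δ = 0.02 + 0.03 + 0.06 = 0.11.
Maximizing c = f(k) − (n+g+δ)·k gives f'(k) = n+g+δ, i.e. 0.39·k^(0.39−1) = 0.11, so k_gold = (0.39/0.11)^(1/0.61) ≈ 7.9635.
y_gold = 7.9635^0.39 ≈ 2.2461.
c_gold = y_gold − (n+g+δ)·k_gold = 2.2461 − 0.11·7.9635 ≈ 1.3701.

c_gold ≈ 1.370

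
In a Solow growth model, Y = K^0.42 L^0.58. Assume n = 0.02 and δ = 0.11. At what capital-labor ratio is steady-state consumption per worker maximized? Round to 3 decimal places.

The effective depreciation rate is n + δ = 0.02 + 0.11 = 0.13.
Setting f'(k) = n+δ gives 0.42·k^(0.42−1) = 0.13, hence k_gold = (0.42/0.13)^(1/0.58) ≈ 7.5529.

k_gold ≈ 7.553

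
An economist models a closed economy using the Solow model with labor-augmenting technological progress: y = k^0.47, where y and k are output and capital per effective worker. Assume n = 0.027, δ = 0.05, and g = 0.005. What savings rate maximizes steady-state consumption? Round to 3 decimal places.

s_gold = 0.470

Capital per effective worker breaks even when investment replaces (n + g + δ)·k; here n + g + δ = 0.082.
At the golden rule MPK = n+g+δ, and in any Cobb-Douglas steady state s = (n+g+δ)·k/y = MPK·k/y = capital's share 0.47.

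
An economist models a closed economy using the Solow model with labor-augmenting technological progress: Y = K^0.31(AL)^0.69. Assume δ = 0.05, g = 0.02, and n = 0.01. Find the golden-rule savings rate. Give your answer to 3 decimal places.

The effective depreciation rate is n + g + δ = 0.01 + 0.02 + 0.05 = 0.08.
At the golden rule MPK = n+g+δ, and in any Cobb-Douglas steady state s = (n+g+δ)·k/y = MPK·k/y = capital's share 0.31.

s_gold = 0.310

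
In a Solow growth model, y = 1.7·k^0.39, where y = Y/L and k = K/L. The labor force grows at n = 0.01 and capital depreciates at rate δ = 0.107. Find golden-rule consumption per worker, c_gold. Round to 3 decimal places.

c_gold ≈ 3.144

n + δ = 0.01 + 0.107 = 0.117.
Golden rule sets MPK = n+δ: 0.39·1.7·k^(0.39−1) = 0.117, so k_gold = (0.39·1.7/0.117)^(1/0.61) ≈ 17.1776.
y_gold = 1.7·17.1776^0.39 ≈ 5.1533.
c_gold = y_gold − (n+δ)·k_gold = 5.1533 − 0.117·17.1776 ≈ 3.1435.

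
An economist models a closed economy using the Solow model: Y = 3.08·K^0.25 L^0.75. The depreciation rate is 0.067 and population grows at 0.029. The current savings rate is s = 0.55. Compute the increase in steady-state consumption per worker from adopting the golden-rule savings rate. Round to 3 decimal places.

Capital per worker breaks even when investment replaces (n + δ)·k; here n + δ = 0.096.
Current steady state (s = 0.55): k* = (0.55·3.08/0.096)^(1/0.75) ≈ 45.9398, y* = 3.08·45.9398^0.25 ≈ 8.0186, c* = (1−0.55)·8.0186 ≈ 3.6084.
Setting f'(k) = n+δ gives 0.25·3.08·k^(0.25−1) = 0.096, hence k_gold = (0.25·3.08/0.096)^(1/0.75) ≈ 16.0556.
y_gold = 3.08·16.0556^0.25 ≈ 6.1653, c_gold = y_gold − 0.096·k_gold ≈ 4.6240.
Gain: Δc = 4.6240 − 3.6084 ≈ 1.0156.

Δc ≈ 1.016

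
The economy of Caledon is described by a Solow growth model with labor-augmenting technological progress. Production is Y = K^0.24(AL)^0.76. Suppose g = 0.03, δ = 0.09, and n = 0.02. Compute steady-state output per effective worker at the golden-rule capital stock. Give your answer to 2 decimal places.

y_gold ≈ 1.19

Break-even investment rate: n + g + δ = 0.02 + 0.03 + 0.09 = 0.14.
Golden rule sets MPK = n+g+δ: 0.24·k^(0.24−1) = 0.14, so k_gold = (0.24/0.14)^(1/0.76) ≈ 2.0324.
Output: y_gold = k_gold^0.24 = 2.0324^0.24 ≈ 1.1856.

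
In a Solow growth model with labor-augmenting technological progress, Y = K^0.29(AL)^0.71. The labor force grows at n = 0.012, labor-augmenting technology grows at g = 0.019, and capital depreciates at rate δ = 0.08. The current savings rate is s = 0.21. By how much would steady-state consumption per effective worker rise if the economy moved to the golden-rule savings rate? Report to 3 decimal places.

Capital per effective worker breaks even when investment replaces (n + g + δ)·k; here n + g + δ = 0.111.
Current steady state (s = 0.21): k* = (0.21/0.111)^(1/0.71) ≈ 2.4547, y* = 2.4547^0.29 ≈ 1.2975, c* = (1−0.21)·1.2975 ≈ 1.0250.
Setting f'(k) = n+g+δ gives 0.29·k^(0.29−1) = 0.111, hence k_gold = (0.29/0.111)^(1/0.71) ≈ 3.8675.
y_gold = 3.8675^0.29 ≈ 1.4803, c_gold = y_gold − 0.111·k_gold ≈ 1.0510.
Gain: Δc = 1.0510 − 1.0250 ≈ 0.0260.

Δc ≈ 0.026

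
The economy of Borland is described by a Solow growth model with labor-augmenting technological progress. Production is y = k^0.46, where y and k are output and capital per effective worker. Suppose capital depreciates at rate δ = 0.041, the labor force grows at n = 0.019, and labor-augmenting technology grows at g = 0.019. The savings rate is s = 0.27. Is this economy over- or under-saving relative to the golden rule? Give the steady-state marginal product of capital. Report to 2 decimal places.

under-saving; MPK ≈ 0.13

n + g + δ = 0.019 + 0.019 + 0.041 = 0.079.
Steady-state k*: s·k^0.46 = 0.079·k gives k* = (0.27/0.079)^(1/0.54) ≈ 9.7365.
MPK = 0.46·9.7365^(-0.54) ≈ 0.1346.
MPK > n+g+δ = 0.079, so the economy is dynamically efficient (under-saving).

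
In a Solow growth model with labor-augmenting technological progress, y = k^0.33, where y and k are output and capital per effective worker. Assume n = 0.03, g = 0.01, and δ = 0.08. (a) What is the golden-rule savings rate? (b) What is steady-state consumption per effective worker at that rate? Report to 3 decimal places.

(a) s_gold = 0.330; (b) c_gold ≈ 1.103

The effective depreciation rate is n + g + δ = 0.03 + 0.01 + 0.08 = 0.12.
For Cobb-Douglas, s_gold equals capital's share: s_gold = 0.33.
At the golden rule the marginal product of capital equals n+g+δ: 0.33·k^(0.33−1) = 0.12. Solving, k_gold = (0.33/0.12)^(1/0.67) ≈ 4.5261.
y_gold = 4.5261^0.33 ≈ 1.6458; c_gold = (1−0.33)·y_gold ≈ 1.1027.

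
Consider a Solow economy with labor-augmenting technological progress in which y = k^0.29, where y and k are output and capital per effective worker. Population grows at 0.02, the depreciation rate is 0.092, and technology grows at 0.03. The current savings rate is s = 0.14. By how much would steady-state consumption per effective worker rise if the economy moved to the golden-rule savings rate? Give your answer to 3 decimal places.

n + g + δ = 0.02 + 0.03 + 0.092 = 0.142.
Current steady state (s = 0.14): k* = (0.14/0.142)^(1/0.71) ≈ 0.9802, y* = 0.9802^0.29 ≈ 0.9942, c* = (1−0.14)·0.9942 ≈ 0.8550.
Setting f'(k) = n+g+δ gives 0.29·k^(0.29−1) = 0.142, hence k_gold = (0.29/0.142)^(1/0.71) ≈ 2.7338.
y_gold = 2.7338^0.29 ≈ 1.3386, c_gold = y_gold − 0.142·k_gold ≈ 0.9504.
Gain: Δc = 0.9504 − 0.8550 ≈ 0.0954.

Δc ≈ 0.095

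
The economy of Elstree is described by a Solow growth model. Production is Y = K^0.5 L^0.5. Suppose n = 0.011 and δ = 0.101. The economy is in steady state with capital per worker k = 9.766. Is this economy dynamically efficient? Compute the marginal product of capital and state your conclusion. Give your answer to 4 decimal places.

dynamically efficient; MPK ≈ 0.1600

Capital per worker breaks even when investment replaces (n + δ)·k; here n + δ = 0.112.
MPK = 0.5·k^(0.5−1) = 0.5·9.766^(-0.5) ≈ 0.1600.
MPK > 0.112, so the economy is dynamically efficient (under-saving).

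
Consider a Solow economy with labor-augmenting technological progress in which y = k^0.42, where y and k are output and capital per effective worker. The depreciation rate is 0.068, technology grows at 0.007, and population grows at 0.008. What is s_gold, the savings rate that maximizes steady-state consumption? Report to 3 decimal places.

s_gold = 0.420

n + g + δ = 0.008 + 0.007 + 0.068 = 0.083.
At the golden rule MPK = n+g+δ, and in any Cobb-Douglas steady state s = (n+g+δ)·k/y = MPK·k/y = capital's share 0.42.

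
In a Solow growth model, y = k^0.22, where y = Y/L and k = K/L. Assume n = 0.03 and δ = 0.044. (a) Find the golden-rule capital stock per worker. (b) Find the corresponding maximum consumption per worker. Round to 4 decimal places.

Capital per worker breaks even when investment replaces (n + δ)·k; here n + δ = 0.074.
At the golden rule the marginal product of capital equals n+δ: 0.22·k^(0.22−1) = 0.074. Solving, k_gold = (0.22/0.074)^(1/0.78) ≈ 4.0425.
y_gold = 4.0425^0.22 ≈ 1.3598; c_gold = y_gold − 0.074·k_gold ≈ 1.0606.

(a) k_gold ≈ 4.0425; (b) c_gold ≈ 1.0606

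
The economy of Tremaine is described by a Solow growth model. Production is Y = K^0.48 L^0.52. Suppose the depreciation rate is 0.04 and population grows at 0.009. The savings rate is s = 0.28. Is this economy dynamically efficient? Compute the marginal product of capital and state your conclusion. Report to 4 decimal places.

Capital per worker breaks even when investment replaces (n + δ)·k; here n + δ = 0.049.
Steady-state k*: s·k^0.48 = 0.049·k gives k* = (0.28/0.049)^(1/0.52) ≈ 28.5559.
MPK = 0.48·28.5559^(-0.52) ≈ 0.0840.
MPK > n+δ = 0.049, so the economy is dynamically efficient (under-saving).

dynamically efficient; MPK ≈ 0.0840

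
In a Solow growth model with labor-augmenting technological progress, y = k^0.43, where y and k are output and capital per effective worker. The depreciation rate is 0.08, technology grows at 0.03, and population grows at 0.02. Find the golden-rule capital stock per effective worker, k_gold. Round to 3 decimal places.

k_gold ≈ 8.155

n + g + δ = 0.02 + 0.03 + 0.08 = 0.13.
Golden rule sets MPK = n+g+δ: 0.43·k^(0.43−1) = 0.13, so k_gold = (0.43/0.13)^(1/0.57) ≈ 8.1554.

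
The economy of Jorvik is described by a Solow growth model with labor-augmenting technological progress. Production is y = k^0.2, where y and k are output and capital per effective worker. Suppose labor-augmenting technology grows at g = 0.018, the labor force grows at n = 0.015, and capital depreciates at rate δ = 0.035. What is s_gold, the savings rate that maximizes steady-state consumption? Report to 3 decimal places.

s_gold = 0.200

The effective depreciation rate is n + g + δ = 0.015 + 0.018 + 0.035 = 0.068.
At the golden rule MPK = n+g+δ, and in any Cobb-Douglas steady state s = (n+g+δ)·k/y = MPK·k/y = capital's share 0.2.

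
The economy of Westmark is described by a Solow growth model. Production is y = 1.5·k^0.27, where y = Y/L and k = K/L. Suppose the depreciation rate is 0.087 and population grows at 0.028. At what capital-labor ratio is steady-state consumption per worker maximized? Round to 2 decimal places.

k_gold ≈ 5.61

The effective depreciation rate is n + δ = 0.028 + 0.087 = 0.115.
Golden rule sets MPK = n+δ: 0.27·1.5·k^(0.27−1) = 0.115, so k_gold = (0.27·1.5/0.115)^(1/0.73) ≈ 5.6103.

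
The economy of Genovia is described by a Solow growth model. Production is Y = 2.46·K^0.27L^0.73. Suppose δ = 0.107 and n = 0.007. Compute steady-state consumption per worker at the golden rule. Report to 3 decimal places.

The effective depreciation rate is n + δ = 0.007 + 0.107 = 0.114.
Golden rule sets MPK = n+δ: 0.27·2.46·k^(0.27−1) = 0.114, so k_gold = (0.27·2.46/0.114)^(1/0.73) ≈ 11.1811.
y_gold = 2.46·11.1811^0.27 ≈ 4.7209.
c_gold = y_gold − (n+δ)·k_gold = 4.7209 − 0.114·11.1811 ≈ 3.4463.

c_gold ≈ 3.446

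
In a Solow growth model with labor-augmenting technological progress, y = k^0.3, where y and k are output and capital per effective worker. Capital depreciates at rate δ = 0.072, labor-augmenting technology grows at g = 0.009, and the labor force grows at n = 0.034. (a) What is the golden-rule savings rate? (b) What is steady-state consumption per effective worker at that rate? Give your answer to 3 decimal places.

Capital per effective worker breaks even when investment replaces (n + g + δ)·k; here n + g + δ = 0.115.
For Cobb-Douglas, s_gold equals capital's share: s_gold = 0.3.
Setting f'(k) = n+g+δ gives 0.3·k^(0.3−1) = 0.115, hence k_gold = (0.3/0.115)^(1/0.7) ≈ 3.9345.
y_gold = 3.9345^0.3 ≈ 1.5082; c_gold = (1−0.3)·y_gold ≈ 1.0558.

(a) s_gold = 0.300; (b) c_gold ≈ 1.056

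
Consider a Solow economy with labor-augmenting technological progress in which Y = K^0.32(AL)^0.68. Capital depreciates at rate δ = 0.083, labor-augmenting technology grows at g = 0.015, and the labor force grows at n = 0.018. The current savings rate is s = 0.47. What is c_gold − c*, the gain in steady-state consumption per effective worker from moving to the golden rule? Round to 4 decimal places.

The effective depreciation rate is n + g + δ = 0.018 + 0.015 + 0.083 = 0.116.
Current steady state (s = 0.47): k* = (0.47/0.116)^(1/0.68) ≈ 7.8269, y* = 7.8269^0.32 ≈ 1.9317, c* = (1−0.47)·1.9317 ≈ 1.0238.
Setting f'(k) = n+g+δ gives 0.32·k^(0.32−1) = 0.116, hence k_gold = (0.32/0.116)^(1/0.68) ≈ 4.4471.
y_gold = 4.4471^0.32 ≈ 1.6121, c_gold = y_gold − 0.116·k_gold ≈ 1.0962.
Gain: Δc = 1.0962 − 1.0238 ≈ 0.0724.

Δc ≈ 0.0724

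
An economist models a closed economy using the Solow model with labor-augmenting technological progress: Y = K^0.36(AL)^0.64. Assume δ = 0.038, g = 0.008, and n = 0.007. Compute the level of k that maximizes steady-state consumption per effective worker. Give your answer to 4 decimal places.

Capital per effective worker breaks even when investment replaces (n + g + δ)·k; here n + g + δ = 0.053.
Maximizing c = f(k) − (n+g+δ)·k gives f'(k) = n+g+δ, i.e. 0.36·k^(0.36−1) = 0.053, so k_gold = (0.36/0.053)^(1/0.64) ≈ 19.9545.

k_gold ≈ 19.9545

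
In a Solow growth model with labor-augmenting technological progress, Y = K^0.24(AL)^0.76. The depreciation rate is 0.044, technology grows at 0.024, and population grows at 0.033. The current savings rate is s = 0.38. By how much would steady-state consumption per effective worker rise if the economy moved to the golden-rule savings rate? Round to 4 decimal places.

Δc ≈ 0.0567

The effective depreciation rate is n + g + δ = 0.033 + 0.024 + 0.044 = 0.101.
Current steady state (s = 0.38): k* = (0.38/0.101)^(1/0.76) ≈ 5.7172, y* = 5.7172^0.24 ≈ 1.5196, c* = (1−0.38)·1.5196 ≈ 0.9421.
Maximizing c = f(k) − (n+g+δ)·k gives f'(k) = n+g+δ, i.e. 0.24·k^(0.24−1) = 0.101, so k_gold = (0.24/0.101)^(1/0.76) ≈ 3.1231.
y_gold = 3.1231^0.24 ≈ 1.3143, c_gold = y_gold − 0.101·k_gold ≈ 0.9989.
Gain: Δc = 0.9989 − 0.9421 ≈ 0.0567.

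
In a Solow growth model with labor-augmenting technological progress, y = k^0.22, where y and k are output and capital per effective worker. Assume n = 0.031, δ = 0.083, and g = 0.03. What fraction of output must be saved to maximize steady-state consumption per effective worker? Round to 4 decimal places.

The effective depreciation rate is n + g + δ = 0.031 + 0.03 + 0.083 = 0.144.
At the golden rule MPK = n+g+δ, and in any Cobb-Douglas steady state s = (n+g+δ)·k/y = MPK·k/y = capital's share 0.22.

s_gold = 0.2200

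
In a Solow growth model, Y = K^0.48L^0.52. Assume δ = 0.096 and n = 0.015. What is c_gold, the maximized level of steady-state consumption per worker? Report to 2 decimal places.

c_gold ≈ 2.01

The effective depreciation rate is n + δ = 0.015 + 0.096 = 0.111.
Maximizing c = f(k) − (n+δ)·k gives f'(k) = n+δ, i.e. 0.48·k^(0.48−1) = 0.111, so k_gold = (0.48/0.111)^(1/0.52) ≈ 16.7078.
y_gold = 16.7078^0.48 ≈ 3.8637.
c_gold = y_gold − (n+δ)·k_gold = 3.8637 − 0.111·16.7078 ≈ 2.0091.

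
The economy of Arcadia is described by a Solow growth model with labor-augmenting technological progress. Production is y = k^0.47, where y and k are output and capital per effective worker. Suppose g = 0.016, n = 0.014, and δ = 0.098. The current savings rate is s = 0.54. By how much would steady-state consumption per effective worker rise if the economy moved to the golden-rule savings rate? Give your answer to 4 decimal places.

Δc ≈ 0.0308

n + g + δ = 0.014 + 0.016 + 0.098 = 0.128.
Current steady state (s = 0.54): k* = (0.54/0.128)^(1/0.53) ≈ 15.1214, y* = 15.1214^0.47 ≈ 3.5843, c* = (1−0.54)·3.5843 ≈ 1.6488.
Golden rule sets MPK = n+g+δ: 0.47·k^(0.47−1) = 0.128, so k_gold = (0.47/0.128)^(1/0.53) ≈ 11.6366.
y_gold = 11.6366^0.47 ≈ 3.1691, c_gold = y_gold − 0.128·k_gold ≈ 1.6796.
Gain: Δc = 1.6796 − 1.6488 ≈ 0.0308.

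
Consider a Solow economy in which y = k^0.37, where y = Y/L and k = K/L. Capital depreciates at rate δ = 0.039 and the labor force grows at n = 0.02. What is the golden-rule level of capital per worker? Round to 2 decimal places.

Break-even investment rate: n + δ = 0.02 + 0.039 = 0.059.
At the golden rule the marginal product of capital equals n+δ: 0.37·k^(0.37−1) = 0.059. Solving, k_gold = (0.37/0.059)^(1/0.63) ≈ 18.4346.

k_gold ≈ 18.43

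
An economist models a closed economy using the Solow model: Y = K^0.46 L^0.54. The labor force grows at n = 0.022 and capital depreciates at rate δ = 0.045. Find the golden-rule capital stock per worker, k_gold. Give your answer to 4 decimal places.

k_gold ≈ 35.4334

The effective depreciation rate is n + δ = 0.022 + 0.045 = 0.067.
Golden rule sets MPK = n+δ: 0.46·k^(0.46−1) = 0.067, so k_gold = (0.46/0.067)^(1/0.54) ≈ 35.4334.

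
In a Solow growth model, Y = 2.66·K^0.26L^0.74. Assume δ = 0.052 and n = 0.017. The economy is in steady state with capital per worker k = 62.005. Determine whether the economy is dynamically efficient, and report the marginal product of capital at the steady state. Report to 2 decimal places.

The effective depreciation rate is n + δ = 0.017 + 0.052 = 0.069.
MPK = 0.26·2.66·k^(0.26−1) = 0.26·2.66·62.005^(-0.74) ≈ 0.0326.
MPK < 0.069, so the economy is dynamically inefficient (over-saving).

dynamically inefficient; MPK ≈ 0.03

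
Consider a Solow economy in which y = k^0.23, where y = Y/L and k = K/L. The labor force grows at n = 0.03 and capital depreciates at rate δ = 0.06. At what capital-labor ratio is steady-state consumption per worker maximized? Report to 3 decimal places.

k_gold ≈ 3.382

Capital per worker breaks even when investment replaces (n + δ)·k; here n + δ = 0.09.
At the golden rule the marginal product of capital equals n+δ: 0.23·k^(0.23−1) = 0.09. Solving, k_gold = (0.23/0.09)^(1/0.77) ≈ 3.3822.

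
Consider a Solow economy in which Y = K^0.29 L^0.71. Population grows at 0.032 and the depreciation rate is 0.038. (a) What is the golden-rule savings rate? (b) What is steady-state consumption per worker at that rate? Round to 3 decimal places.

Break-even investment rate: n + δ = 0.032 + 0.038 = 0.07.
For Cobb-Douglas, s_gold equals capital's share: s_gold = 0.29.
Golden rule sets MPK = n+δ: 0.29·k^(0.29−1) = 0.07, so k_gold = (0.29/0.07)^(1/0.71) ≈ 7.4035.
y_gold = 7.4035^0.29 ≈ 1.7870; c_gold = (1−0.29)·y_gold ≈ 1.2688.

(a) s_gold = 0.290; (b) c_gold ≈ 1.269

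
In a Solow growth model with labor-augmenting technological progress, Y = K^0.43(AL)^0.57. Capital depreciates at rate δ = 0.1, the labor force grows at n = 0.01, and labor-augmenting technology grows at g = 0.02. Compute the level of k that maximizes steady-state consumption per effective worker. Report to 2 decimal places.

n + g + δ = 0.01 + 0.02 + 0.1 = 0.13.
Maximizing c = f(k) − (n+g+δ)·k gives f'(k) = n+g+δ, i.e. 0.43·k^(0.43−1) = 0.13, so k_gold = (0.43/0.13)^(1/0.57) ≈ 8.1554.

k_gold ≈ 8.16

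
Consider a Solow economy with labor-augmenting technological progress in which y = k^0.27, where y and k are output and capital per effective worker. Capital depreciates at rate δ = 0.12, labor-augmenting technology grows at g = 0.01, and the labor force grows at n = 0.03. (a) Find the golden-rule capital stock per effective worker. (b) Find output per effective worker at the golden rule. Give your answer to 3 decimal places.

(a) k_gold ≈ 2.048; (b) y_gold ≈ 1.214

Capital per effective worker breaks even when investment replaces (n + g + δ)·k; here n + g + δ = 0.16.
At the golden rule the marginal product of capital equals n+g+δ: 0.27·k^(0.27−1) = 0.16. Solving, k_gold = (0.27/0.16)^(1/0.73) ≈ 2.0478.
y_gold = 2.0478^0.27 ≈ 1.2135.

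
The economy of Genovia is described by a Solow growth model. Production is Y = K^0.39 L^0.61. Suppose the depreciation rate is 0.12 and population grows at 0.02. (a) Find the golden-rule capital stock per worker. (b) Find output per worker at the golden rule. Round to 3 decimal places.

n + δ = 0.02 + 0.12 = 0.14.
Maximizing c = f(k) − (n+δ)·k gives f'(k) = n+δ, i.e. 0.39·k^(0.39−1) = 0.14, so k_gold = (0.39/0.14)^(1/0.61) ≈ 5.3630.
y_gold = 5.3630^0.39 ≈ 1.9252.

(a) k_gold ≈ 5.363; (b) y_gold ≈ 1.925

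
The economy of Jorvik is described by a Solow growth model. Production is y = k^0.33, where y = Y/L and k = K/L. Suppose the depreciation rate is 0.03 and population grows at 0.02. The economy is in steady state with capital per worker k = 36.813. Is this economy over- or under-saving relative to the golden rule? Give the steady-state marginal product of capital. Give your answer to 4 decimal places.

Break-even investment rate: n + δ = 0.02 + 0.03 = 0.05.
MPK = 0.33·k^(0.33−1) = 0.33·36.813^(-0.67) ≈ 0.0295.
MPK < 0.05, so the economy is dynamically inefficient (over-saving).

over-saving; MPK ≈ 0.0295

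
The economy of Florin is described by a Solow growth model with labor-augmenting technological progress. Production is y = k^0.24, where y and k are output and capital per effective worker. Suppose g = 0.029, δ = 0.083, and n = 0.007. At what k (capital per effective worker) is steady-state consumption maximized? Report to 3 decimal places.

k_gold ≈ 2.517

n + g + δ = 0.007 + 0.029 + 0.083 = 0.119.
Setting f'(k) = n+g+δ gives 0.24·k^(0.24−1) = 0.119, hence k_gold = (0.24/0.119)^(1/0.76) ≈ 2.5169.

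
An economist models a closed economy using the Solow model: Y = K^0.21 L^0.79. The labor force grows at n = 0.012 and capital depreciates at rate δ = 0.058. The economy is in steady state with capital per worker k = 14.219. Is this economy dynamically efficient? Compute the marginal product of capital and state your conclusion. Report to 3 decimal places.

Break-even investment rate: n + δ = 0.012 + 0.058 = 0.07.
MPK = 0.21·k^(0.21−1) = 0.21·14.219^(-0.79) ≈ 0.0258.
MPK < 0.07, so the economy is dynamically inefficient (over-saving).

dynamically inefficient; MPK ≈ 0.026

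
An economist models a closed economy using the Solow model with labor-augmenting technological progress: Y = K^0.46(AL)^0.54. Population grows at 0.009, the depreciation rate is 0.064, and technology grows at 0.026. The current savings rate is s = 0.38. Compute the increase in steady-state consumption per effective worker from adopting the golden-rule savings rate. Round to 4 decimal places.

Δc ≈ 0.0486

n + g + δ = 0.009 + 0.026 + 0.064 = 0.099.
Current steady state (s = 0.38): k* = (0.38/0.099)^(1/0.54) ≈ 12.0714, y* = 12.0714^0.46 ≈ 3.1449, c* = (1−0.38)·3.1449 ≈ 1.9498.
At the golden rule the marginal product of capital equals n+g+δ: 0.46·k^(0.46−1) = 0.099. Solving, k_gold = (0.46/0.099)^(1/0.54) ≈ 17.1954.
y_gold = 17.1954^0.46 ≈ 3.7007, c_gold = y_gold − 0.099·k_gold ≈ 1.9984.
Gain: Δc = 1.9984 − 1.9498 ≈ 0.0486.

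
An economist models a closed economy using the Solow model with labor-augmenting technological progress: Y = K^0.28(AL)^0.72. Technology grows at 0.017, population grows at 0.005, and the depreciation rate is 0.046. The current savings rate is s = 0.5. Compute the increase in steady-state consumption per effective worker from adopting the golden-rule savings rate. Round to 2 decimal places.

Capital per effective worker breaks even when investment replaces (n + g + δ)·k; here n + g + δ = 0.068.
Current steady state (s = 0.5): k* = (0.5/0.068)^(1/0.72) ≈ 15.9742, y* = 15.9742^0.28 ≈ 2.1725, c* = (1−0.5)·2.1725 ≈ 1.0862.
Setting f'(k) = n+g+δ gives 0.28·k^(0.28−1) = 0.068, hence k_gold = (0.28/0.068)^(1/0.72) ≈ 7.1397.
y_gold = 7.1397^0.28 ≈ 1.7339, c_gold = y_gold − 0.068·k_gold ≈ 1.2484.
Gain: Δc = 1.2484 − 1.0862 ≈ 0.1622.

Δc ≈ 0.16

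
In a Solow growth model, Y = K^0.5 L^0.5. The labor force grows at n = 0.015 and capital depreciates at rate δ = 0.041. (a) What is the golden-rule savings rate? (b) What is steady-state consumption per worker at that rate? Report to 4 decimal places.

(a) s_gold = 0.5000; (b) c_gold ≈ 4.4643

The effective depreciation rate is n + δ = 0.015 + 0.041 = 0.056.
For Cobb-Douglas, s_gold equals capital's share: s_gold = 0.5.
Golden rule sets MPK = n+δ: 0.5·k^(0.5−1) = 0.056, so k_gold = (0.5/0.056)^(1/0.5) ≈ 79.7194.
y_gold = 79.7194^0.5 ≈ 8.9286; c_gold = (1−0.5)·y_gold ≈ 4.4643.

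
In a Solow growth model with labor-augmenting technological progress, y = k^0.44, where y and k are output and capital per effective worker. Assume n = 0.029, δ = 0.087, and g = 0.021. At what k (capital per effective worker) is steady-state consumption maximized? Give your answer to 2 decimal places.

k_gold ≈ 8.03

Break-even investment rate: n + g + δ = 0.029 + 0.021 + 0.087 = 0.137.
Setting f'(k) = n+g+δ gives 0.44·k^(0.44−1) = 0.137, hence k_gold = (0.44/0.137)^(1/0.56) ≈ 8.0330.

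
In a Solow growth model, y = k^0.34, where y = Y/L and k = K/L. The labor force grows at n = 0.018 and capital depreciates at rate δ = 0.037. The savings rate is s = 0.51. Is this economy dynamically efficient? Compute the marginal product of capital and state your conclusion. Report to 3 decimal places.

dynamically inefficient; MPK ≈ 0.037

Break-even investment rate: n + δ = 0.018 + 0.037 = 0.055.
Steady-state k*: s·k^0.34 = 0.055·k gives k* = (0.51/0.055)^(1/0.66) ≈ 29.2056.
MPK = 0.34·29.2056^(-0.66) ≈ 0.0367.
MPK < n+δ = 0.055, so the economy is dynamically inefficient (over-saving).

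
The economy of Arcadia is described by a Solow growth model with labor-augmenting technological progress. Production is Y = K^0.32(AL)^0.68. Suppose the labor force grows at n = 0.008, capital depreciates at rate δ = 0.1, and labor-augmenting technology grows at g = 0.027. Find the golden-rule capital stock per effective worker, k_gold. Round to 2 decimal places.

k_gold ≈ 3.56

n + g + δ = 0.008 + 0.027 + 0.1 = 0.135.
Maximizing c = f(k) − (n+g+δ)·k gives f'(k) = n+g+δ, i.e. 0.32·k^(0.32−1) = 0.135, so k_gold = (0.32/0.135)^(1/0.68) ≈ 3.5580.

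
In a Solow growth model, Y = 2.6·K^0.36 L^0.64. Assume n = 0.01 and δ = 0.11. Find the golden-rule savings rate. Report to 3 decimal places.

s_gold = 0.360

Break-even investment rate: n + δ = 0.01 + 0.11 = 0.12.
At the golden rule MPK = n+δ, and in any Cobb-Douglas steady state s = (n+δ)·k/y = MPK·k/y = capital's share 0.36.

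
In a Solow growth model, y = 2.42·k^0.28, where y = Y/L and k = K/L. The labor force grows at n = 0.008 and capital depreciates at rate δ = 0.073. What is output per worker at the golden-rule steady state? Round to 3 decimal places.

Break-even investment rate: n + δ = 0.008 + 0.073 = 0.081.
Setting f'(k) = n+δ gives 0.28·2.42·k^(0.28−1) = 0.081, hence k_gold = (0.28·2.42/0.081)^(1/0.72) ≈ 19.1088.
Output: y_gold = 2.42·k_gold^0.28 = 2.42·19.1088^0.28 ≈ 5.5279.

y_gold ≈ 5.528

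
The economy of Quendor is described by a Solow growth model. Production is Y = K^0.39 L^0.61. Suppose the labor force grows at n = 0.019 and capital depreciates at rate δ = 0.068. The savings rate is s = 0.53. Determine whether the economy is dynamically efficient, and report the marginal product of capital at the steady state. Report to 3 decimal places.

Break-even investment rate: n + δ = 0.019 + 0.068 = 0.087.
Steady-state k*: s·k^0.39 = 0.087·k gives k* = (0.53/0.087)^(1/0.61) ≈ 19.3413.
MPK = 0.39·19.3413^(-0.61) ≈ 0.0640.
MPK < n+δ = 0.087, so the economy is dynamically inefficient (over-saving).

dynamically inefficient; MPK ≈ 0.064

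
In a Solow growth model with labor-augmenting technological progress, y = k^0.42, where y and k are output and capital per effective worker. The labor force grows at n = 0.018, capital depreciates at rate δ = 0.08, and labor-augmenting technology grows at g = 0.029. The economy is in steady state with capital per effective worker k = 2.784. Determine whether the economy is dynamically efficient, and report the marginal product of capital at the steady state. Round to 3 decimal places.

dynamically efficient; MPK ≈ 0.232

The effective depreciation rate is n + g + δ = 0.018 + 0.029 + 0.08 = 0.127.
MPK = 0.42·k^(0.42−1) = 0.42·2.784^(-0.58) ≈ 0.2319.
MPK > 0.127, so the economy is dynamically efficient (under-saving).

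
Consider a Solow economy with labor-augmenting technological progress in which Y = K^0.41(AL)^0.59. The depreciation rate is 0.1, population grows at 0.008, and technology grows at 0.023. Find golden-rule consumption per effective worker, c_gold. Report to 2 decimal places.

c_gold ≈ 1.30

Capital per effective worker breaks even when investment replaces (n + g + δ)·k; here n + g + δ = 0.131.
At the golden rule the marginal product of capital equals n+g+δ: 0.41·k^(0.41−1) = 0.131. Solving, k_gold = (0.41/0.131)^(1/0.59) ≈ 6.9159.
y_gold = 6.9159^0.41 ≈ 2.2097.
c_gold = y_gold − (n+g+δ)·k_gold = 2.2097 − 0.131·6.9159 ≈ 1.3037.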